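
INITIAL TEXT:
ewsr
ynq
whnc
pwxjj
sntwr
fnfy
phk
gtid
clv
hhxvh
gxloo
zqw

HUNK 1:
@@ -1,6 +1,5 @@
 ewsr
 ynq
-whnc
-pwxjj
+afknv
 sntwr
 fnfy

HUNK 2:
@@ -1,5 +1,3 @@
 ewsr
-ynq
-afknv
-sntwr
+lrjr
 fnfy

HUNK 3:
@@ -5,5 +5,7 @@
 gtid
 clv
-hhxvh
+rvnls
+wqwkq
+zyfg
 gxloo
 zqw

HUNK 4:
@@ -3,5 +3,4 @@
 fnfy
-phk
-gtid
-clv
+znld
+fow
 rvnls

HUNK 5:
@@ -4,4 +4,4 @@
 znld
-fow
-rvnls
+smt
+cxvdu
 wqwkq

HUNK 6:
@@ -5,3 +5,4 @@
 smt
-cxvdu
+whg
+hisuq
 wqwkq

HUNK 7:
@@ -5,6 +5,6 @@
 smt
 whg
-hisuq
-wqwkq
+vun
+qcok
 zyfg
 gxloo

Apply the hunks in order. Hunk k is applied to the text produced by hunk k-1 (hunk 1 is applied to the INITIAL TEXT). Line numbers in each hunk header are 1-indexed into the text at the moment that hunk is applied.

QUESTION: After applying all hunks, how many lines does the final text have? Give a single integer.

Hunk 1: at line 1 remove [whnc,pwxjj] add [afknv] -> 11 lines: ewsr ynq afknv sntwr fnfy phk gtid clv hhxvh gxloo zqw
Hunk 2: at line 1 remove [ynq,afknv,sntwr] add [lrjr] -> 9 lines: ewsr lrjr fnfy phk gtid clv hhxvh gxloo zqw
Hunk 3: at line 5 remove [hhxvh] add [rvnls,wqwkq,zyfg] -> 11 lines: ewsr lrjr fnfy phk gtid clv rvnls wqwkq zyfg gxloo zqw
Hunk 4: at line 3 remove [phk,gtid,clv] add [znld,fow] -> 10 lines: ewsr lrjr fnfy znld fow rvnls wqwkq zyfg gxloo zqw
Hunk 5: at line 4 remove [fow,rvnls] add [smt,cxvdu] -> 10 lines: ewsr lrjr fnfy znld smt cxvdu wqwkq zyfg gxloo zqw
Hunk 6: at line 5 remove [cxvdu] add [whg,hisuq] -> 11 lines: ewsr lrjr fnfy znld smt whg hisuq wqwkq zyfg gxloo zqw
Hunk 7: at line 5 remove [hisuq,wqwkq] add [vun,qcok] -> 11 lines: ewsr lrjr fnfy znld smt whg vun qcok zyfg gxloo zqw
Final line count: 11

Answer: 11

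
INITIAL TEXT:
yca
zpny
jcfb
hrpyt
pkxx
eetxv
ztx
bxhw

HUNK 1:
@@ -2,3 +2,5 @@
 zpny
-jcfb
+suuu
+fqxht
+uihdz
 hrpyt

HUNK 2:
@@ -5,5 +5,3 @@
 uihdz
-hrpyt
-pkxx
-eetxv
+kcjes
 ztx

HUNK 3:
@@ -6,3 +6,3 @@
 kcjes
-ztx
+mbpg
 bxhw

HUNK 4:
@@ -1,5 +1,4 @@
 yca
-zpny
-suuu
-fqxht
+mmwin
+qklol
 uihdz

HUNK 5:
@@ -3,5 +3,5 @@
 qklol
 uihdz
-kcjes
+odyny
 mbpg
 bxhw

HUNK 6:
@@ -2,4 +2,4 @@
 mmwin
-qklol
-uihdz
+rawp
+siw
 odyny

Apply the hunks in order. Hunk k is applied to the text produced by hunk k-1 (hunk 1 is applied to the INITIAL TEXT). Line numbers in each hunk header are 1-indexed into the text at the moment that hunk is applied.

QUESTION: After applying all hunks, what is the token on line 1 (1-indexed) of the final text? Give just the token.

Answer: yca

Derivation:
Hunk 1: at line 2 remove [jcfb] add [suuu,fqxht,uihdz] -> 10 lines: yca zpny suuu fqxht uihdz hrpyt pkxx eetxv ztx bxhw
Hunk 2: at line 5 remove [hrpyt,pkxx,eetxv] add [kcjes] -> 8 lines: yca zpny suuu fqxht uihdz kcjes ztx bxhw
Hunk 3: at line 6 remove [ztx] add [mbpg] -> 8 lines: yca zpny suuu fqxht uihdz kcjes mbpg bxhw
Hunk 4: at line 1 remove [zpny,suuu,fqxht] add [mmwin,qklol] -> 7 lines: yca mmwin qklol uihdz kcjes mbpg bxhw
Hunk 5: at line 3 remove [kcjes] add [odyny] -> 7 lines: yca mmwin qklol uihdz odyny mbpg bxhw
Hunk 6: at line 2 remove [qklol,uihdz] add [rawp,siw] -> 7 lines: yca mmwin rawp siw odyny mbpg bxhw
Final line 1: yca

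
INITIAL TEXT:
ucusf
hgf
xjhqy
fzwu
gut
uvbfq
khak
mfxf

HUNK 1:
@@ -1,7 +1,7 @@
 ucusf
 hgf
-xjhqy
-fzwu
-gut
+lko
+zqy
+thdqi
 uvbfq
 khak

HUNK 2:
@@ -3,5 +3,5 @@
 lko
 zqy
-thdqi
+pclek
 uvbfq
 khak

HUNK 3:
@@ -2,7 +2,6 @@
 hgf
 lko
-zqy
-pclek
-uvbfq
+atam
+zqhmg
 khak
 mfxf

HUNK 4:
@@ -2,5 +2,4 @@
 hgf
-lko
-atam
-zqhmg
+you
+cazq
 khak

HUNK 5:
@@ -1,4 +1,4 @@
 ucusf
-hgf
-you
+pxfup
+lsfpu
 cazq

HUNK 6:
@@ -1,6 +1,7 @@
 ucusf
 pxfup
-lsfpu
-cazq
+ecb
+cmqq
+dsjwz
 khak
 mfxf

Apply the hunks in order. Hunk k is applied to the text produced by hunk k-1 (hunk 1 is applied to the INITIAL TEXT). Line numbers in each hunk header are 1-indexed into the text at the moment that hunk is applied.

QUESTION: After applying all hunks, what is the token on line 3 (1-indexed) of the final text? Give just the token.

Answer: ecb

Derivation:
Hunk 1: at line 1 remove [xjhqy,fzwu,gut] add [lko,zqy,thdqi] -> 8 lines: ucusf hgf lko zqy thdqi uvbfq khak mfxf
Hunk 2: at line 3 remove [thdqi] add [pclek] -> 8 lines: ucusf hgf lko zqy pclek uvbfq khak mfxf
Hunk 3: at line 2 remove [zqy,pclek,uvbfq] add [atam,zqhmg] -> 7 lines: ucusf hgf lko atam zqhmg khak mfxf
Hunk 4: at line 2 remove [lko,atam,zqhmg] add [you,cazq] -> 6 lines: ucusf hgf you cazq khak mfxf
Hunk 5: at line 1 remove [hgf,you] add [pxfup,lsfpu] -> 6 lines: ucusf pxfup lsfpu cazq khak mfxf
Hunk 6: at line 1 remove [lsfpu,cazq] add [ecb,cmqq,dsjwz] -> 7 lines: ucusf pxfup ecb cmqq dsjwz khak mfxf
Final line 3: ecb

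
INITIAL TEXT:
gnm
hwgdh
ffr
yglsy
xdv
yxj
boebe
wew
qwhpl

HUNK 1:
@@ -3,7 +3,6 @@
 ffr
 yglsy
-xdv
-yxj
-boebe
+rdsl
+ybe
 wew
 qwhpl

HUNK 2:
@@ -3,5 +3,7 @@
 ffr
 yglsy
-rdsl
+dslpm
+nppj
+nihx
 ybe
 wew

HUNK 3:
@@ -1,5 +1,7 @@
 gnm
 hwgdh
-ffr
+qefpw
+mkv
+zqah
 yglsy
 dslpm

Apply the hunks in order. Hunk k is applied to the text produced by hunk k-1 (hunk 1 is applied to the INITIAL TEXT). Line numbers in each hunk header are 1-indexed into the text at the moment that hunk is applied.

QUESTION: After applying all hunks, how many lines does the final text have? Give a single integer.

Answer: 12

Derivation:
Hunk 1: at line 3 remove [xdv,yxj,boebe] add [rdsl,ybe] -> 8 lines: gnm hwgdh ffr yglsy rdsl ybe wew qwhpl
Hunk 2: at line 3 remove [rdsl] add [dslpm,nppj,nihx] -> 10 lines: gnm hwgdh ffr yglsy dslpm nppj nihx ybe wew qwhpl
Hunk 3: at line 1 remove [ffr] add [qefpw,mkv,zqah] -> 12 lines: gnm hwgdh qefpw mkv zqah yglsy dslpm nppj nihx ybe wew qwhpl
Final line count: 12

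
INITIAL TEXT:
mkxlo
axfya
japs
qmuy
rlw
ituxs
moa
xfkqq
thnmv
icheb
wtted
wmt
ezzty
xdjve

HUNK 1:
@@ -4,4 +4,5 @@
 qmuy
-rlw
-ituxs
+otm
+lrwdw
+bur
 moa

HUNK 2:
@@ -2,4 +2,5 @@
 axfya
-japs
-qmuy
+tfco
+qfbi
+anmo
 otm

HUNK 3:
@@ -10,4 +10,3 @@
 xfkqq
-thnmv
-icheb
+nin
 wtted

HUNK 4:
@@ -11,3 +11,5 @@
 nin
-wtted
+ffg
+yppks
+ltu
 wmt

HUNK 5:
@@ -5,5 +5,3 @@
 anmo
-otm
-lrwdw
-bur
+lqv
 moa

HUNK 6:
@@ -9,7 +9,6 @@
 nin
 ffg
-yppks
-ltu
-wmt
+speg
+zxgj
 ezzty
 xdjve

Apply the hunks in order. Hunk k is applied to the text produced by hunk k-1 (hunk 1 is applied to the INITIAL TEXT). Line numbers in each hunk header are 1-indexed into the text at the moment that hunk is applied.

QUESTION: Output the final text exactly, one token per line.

Hunk 1: at line 4 remove [rlw,ituxs] add [otm,lrwdw,bur] -> 15 lines: mkxlo axfya japs qmuy otm lrwdw bur moa xfkqq thnmv icheb wtted wmt ezzty xdjve
Hunk 2: at line 2 remove [japs,qmuy] add [tfco,qfbi,anmo] -> 16 lines: mkxlo axfya tfco qfbi anmo otm lrwdw bur moa xfkqq thnmv icheb wtted wmt ezzty xdjve
Hunk 3: at line 10 remove [thnmv,icheb] add [nin] -> 15 lines: mkxlo axfya tfco qfbi anmo otm lrwdw bur moa xfkqq nin wtted wmt ezzty xdjve
Hunk 4: at line 11 remove [wtted] add [ffg,yppks,ltu] -> 17 lines: mkxlo axfya tfco qfbi anmo otm lrwdw bur moa xfkqq nin ffg yppks ltu wmt ezzty xdjve
Hunk 5: at line 5 remove [otm,lrwdw,bur] add [lqv] -> 15 lines: mkxlo axfya tfco qfbi anmo lqv moa xfkqq nin ffg yppks ltu wmt ezzty xdjve
Hunk 6: at line 9 remove [yppks,ltu,wmt] add [speg,zxgj] -> 14 lines: mkxlo axfya tfco qfbi anmo lqv moa xfkqq nin ffg speg zxgj ezzty xdjve

Answer: mkxlo
axfya
tfco
qfbi
anmo
lqv
moa
xfkqq
nin
ffg
speg
zxgj
ezzty
xdjve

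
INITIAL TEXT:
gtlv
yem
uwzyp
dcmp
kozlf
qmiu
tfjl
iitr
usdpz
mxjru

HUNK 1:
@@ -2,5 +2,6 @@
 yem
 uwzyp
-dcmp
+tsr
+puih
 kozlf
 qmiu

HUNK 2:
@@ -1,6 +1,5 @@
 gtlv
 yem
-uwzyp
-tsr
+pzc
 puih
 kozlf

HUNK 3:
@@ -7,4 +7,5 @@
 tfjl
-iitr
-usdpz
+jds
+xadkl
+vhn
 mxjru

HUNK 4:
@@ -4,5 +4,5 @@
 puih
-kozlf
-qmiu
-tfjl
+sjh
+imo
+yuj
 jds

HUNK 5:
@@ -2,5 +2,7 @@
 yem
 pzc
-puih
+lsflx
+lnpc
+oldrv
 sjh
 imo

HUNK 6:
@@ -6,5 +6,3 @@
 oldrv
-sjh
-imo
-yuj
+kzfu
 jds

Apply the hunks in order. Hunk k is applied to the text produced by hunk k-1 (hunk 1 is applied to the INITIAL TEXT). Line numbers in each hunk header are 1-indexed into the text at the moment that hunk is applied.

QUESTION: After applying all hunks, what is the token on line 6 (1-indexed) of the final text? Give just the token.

Hunk 1: at line 2 remove [dcmp] add [tsr,puih] -> 11 lines: gtlv yem uwzyp tsr puih kozlf qmiu tfjl iitr usdpz mxjru
Hunk 2: at line 1 remove [uwzyp,tsr] add [pzc] -> 10 lines: gtlv yem pzc puih kozlf qmiu tfjl iitr usdpz mxjru
Hunk 3: at line 7 remove [iitr,usdpz] add [jds,xadkl,vhn] -> 11 lines: gtlv yem pzc puih kozlf qmiu tfjl jds xadkl vhn mxjru
Hunk 4: at line 4 remove [kozlf,qmiu,tfjl] add [sjh,imo,yuj] -> 11 lines: gtlv yem pzc puih sjh imo yuj jds xadkl vhn mxjru
Hunk 5: at line 2 remove [puih] add [lsflx,lnpc,oldrv] -> 13 lines: gtlv yem pzc lsflx lnpc oldrv sjh imo yuj jds xadkl vhn mxjru
Hunk 6: at line 6 remove [sjh,imo,yuj] add [kzfu] -> 11 lines: gtlv yem pzc lsflx lnpc oldrv kzfu jds xadkl vhn mxjru
Final line 6: oldrv

Answer: oldrv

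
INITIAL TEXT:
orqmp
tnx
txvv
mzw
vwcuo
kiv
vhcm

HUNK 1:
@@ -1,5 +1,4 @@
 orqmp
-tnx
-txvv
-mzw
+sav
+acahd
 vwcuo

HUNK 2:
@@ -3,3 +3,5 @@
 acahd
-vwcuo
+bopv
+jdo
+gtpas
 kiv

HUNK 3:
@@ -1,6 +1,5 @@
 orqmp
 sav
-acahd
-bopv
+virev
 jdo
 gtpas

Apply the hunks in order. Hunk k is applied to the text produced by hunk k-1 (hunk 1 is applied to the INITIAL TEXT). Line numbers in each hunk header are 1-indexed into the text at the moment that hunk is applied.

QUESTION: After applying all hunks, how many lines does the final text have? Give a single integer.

Hunk 1: at line 1 remove [tnx,txvv,mzw] add [sav,acahd] -> 6 lines: orqmp sav acahd vwcuo kiv vhcm
Hunk 2: at line 3 remove [vwcuo] add [bopv,jdo,gtpas] -> 8 lines: orqmp sav acahd bopv jdo gtpas kiv vhcm
Hunk 3: at line 1 remove [acahd,bopv] add [virev] -> 7 lines: orqmp sav virev jdo gtpas kiv vhcm
Final line count: 7

Answer: 7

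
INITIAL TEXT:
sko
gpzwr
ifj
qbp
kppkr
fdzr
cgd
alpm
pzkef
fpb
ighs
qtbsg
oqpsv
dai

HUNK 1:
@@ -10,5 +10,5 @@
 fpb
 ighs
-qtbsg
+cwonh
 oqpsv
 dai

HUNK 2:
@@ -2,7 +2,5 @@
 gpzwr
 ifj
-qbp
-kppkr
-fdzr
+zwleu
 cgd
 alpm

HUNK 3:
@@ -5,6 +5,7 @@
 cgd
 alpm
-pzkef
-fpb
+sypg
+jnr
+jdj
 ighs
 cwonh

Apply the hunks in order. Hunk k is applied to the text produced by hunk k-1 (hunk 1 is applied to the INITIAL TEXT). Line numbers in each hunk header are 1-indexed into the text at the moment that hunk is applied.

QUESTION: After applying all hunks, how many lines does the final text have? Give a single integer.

Hunk 1: at line 10 remove [qtbsg] add [cwonh] -> 14 lines: sko gpzwr ifj qbp kppkr fdzr cgd alpm pzkef fpb ighs cwonh oqpsv dai
Hunk 2: at line 2 remove [qbp,kppkr,fdzr] add [zwleu] -> 12 lines: sko gpzwr ifj zwleu cgd alpm pzkef fpb ighs cwonh oqpsv dai
Hunk 3: at line 5 remove [pzkef,fpb] add [sypg,jnr,jdj] -> 13 lines: sko gpzwr ifj zwleu cgd alpm sypg jnr jdj ighs cwonh oqpsv dai
Final line count: 13

Answer: 13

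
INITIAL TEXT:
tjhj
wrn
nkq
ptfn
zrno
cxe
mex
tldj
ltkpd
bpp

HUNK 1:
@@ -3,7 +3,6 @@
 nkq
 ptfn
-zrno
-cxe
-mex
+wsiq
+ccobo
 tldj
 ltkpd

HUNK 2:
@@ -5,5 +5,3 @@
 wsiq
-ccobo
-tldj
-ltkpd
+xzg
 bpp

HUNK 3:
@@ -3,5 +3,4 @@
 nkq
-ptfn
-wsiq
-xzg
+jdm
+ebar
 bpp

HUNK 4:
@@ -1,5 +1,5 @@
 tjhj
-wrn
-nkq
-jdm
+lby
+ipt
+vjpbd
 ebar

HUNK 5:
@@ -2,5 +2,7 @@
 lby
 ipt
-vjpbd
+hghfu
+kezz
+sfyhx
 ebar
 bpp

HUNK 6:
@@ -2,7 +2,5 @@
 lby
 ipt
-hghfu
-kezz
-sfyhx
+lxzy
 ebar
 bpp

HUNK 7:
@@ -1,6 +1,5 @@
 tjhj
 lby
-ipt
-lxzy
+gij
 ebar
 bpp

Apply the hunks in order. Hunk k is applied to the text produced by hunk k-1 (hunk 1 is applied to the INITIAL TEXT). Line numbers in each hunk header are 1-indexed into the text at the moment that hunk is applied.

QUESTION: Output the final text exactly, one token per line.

Hunk 1: at line 3 remove [zrno,cxe,mex] add [wsiq,ccobo] -> 9 lines: tjhj wrn nkq ptfn wsiq ccobo tldj ltkpd bpp
Hunk 2: at line 5 remove [ccobo,tldj,ltkpd] add [xzg] -> 7 lines: tjhj wrn nkq ptfn wsiq xzg bpp
Hunk 3: at line 3 remove [ptfn,wsiq,xzg] add [jdm,ebar] -> 6 lines: tjhj wrn nkq jdm ebar bpp
Hunk 4: at line 1 remove [wrn,nkq,jdm] add [lby,ipt,vjpbd] -> 6 lines: tjhj lby ipt vjpbd ebar bpp
Hunk 5: at line 2 remove [vjpbd] add [hghfu,kezz,sfyhx] -> 8 lines: tjhj lby ipt hghfu kezz sfyhx ebar bpp
Hunk 6: at line 2 remove [hghfu,kezz,sfyhx] add [lxzy] -> 6 lines: tjhj lby ipt lxzy ebar bpp
Hunk 7: at line 1 remove [ipt,lxzy] add [gij] -> 5 lines: tjhj lby gij ebar bpp

Answer: tjhj
lby
gij
ebar
bpp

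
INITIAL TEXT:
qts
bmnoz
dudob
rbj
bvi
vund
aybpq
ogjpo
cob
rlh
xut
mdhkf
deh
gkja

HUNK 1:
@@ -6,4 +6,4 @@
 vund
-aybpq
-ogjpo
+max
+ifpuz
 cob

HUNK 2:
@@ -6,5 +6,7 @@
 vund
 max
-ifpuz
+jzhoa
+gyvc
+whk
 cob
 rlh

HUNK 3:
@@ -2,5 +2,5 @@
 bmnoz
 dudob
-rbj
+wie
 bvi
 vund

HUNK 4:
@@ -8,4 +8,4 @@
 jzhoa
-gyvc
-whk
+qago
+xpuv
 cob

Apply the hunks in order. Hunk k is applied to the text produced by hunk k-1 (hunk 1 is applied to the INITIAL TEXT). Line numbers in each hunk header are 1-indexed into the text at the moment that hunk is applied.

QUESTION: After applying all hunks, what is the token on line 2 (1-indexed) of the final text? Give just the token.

Hunk 1: at line 6 remove [aybpq,ogjpo] add [max,ifpuz] -> 14 lines: qts bmnoz dudob rbj bvi vund max ifpuz cob rlh xut mdhkf deh gkja
Hunk 2: at line 6 remove [ifpuz] add [jzhoa,gyvc,whk] -> 16 lines: qts bmnoz dudob rbj bvi vund max jzhoa gyvc whk cob rlh xut mdhkf deh gkja
Hunk 3: at line 2 remove [rbj] add [wie] -> 16 lines: qts bmnoz dudob wie bvi vund max jzhoa gyvc whk cob rlh xut mdhkf deh gkja
Hunk 4: at line 8 remove [gyvc,whk] add [qago,xpuv] -> 16 lines: qts bmnoz dudob wie bvi vund max jzhoa qago xpuv cob rlh xut mdhkf deh gkja
Final line 2: bmnoz

Answer: bmnoz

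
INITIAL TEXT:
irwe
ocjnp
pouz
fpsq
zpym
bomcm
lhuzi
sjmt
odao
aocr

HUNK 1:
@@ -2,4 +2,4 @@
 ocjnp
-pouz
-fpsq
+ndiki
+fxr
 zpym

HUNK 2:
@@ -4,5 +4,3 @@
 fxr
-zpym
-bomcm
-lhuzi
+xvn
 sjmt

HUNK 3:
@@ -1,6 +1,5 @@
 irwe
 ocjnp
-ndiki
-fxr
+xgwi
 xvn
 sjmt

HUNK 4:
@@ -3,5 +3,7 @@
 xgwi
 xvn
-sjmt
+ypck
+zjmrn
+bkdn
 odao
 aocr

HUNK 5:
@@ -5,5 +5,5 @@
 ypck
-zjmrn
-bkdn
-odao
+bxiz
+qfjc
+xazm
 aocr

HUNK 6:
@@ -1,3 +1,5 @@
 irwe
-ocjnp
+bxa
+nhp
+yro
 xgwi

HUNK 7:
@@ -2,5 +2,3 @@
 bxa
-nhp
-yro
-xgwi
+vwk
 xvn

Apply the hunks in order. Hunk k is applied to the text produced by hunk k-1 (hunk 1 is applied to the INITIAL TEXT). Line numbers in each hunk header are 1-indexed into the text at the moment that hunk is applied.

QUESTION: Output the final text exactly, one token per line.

Hunk 1: at line 2 remove [pouz,fpsq] add [ndiki,fxr] -> 10 lines: irwe ocjnp ndiki fxr zpym bomcm lhuzi sjmt odao aocr
Hunk 2: at line 4 remove [zpym,bomcm,lhuzi] add [xvn] -> 8 lines: irwe ocjnp ndiki fxr xvn sjmt odao aocr
Hunk 3: at line 1 remove [ndiki,fxr] add [xgwi] -> 7 lines: irwe ocjnp xgwi xvn sjmt odao aocr
Hunk 4: at line 3 remove [sjmt] add [ypck,zjmrn,bkdn] -> 9 lines: irwe ocjnp xgwi xvn ypck zjmrn bkdn odao aocr
Hunk 5: at line 5 remove [zjmrn,bkdn,odao] add [bxiz,qfjc,xazm] -> 9 lines: irwe ocjnp xgwi xvn ypck bxiz qfjc xazm aocr
Hunk 6: at line 1 remove [ocjnp] add [bxa,nhp,yro] -> 11 lines: irwe bxa nhp yro xgwi xvn ypck bxiz qfjc xazm aocr
Hunk 7: at line 2 remove [nhp,yro,xgwi] add [vwk] -> 9 lines: irwe bxa vwk xvn ypck bxiz qfjc xazm aocr

Answer: irwe
bxa
vwk
xvn
ypck
bxiz
qfjc
xazm
aocr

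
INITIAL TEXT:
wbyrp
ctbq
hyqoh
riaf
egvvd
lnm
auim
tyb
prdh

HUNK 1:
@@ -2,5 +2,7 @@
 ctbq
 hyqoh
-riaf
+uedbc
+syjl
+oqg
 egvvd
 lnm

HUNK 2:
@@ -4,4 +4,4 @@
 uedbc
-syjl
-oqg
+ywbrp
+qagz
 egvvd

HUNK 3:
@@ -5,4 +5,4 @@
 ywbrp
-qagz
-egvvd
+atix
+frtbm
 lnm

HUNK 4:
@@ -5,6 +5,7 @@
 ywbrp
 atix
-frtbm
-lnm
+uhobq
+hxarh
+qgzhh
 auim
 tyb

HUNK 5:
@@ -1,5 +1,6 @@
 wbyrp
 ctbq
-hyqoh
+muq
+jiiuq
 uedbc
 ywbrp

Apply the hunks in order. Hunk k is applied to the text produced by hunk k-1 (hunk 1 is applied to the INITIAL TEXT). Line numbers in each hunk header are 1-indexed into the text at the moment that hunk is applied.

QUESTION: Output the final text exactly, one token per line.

Hunk 1: at line 2 remove [riaf] add [uedbc,syjl,oqg] -> 11 lines: wbyrp ctbq hyqoh uedbc syjl oqg egvvd lnm auim tyb prdh
Hunk 2: at line 4 remove [syjl,oqg] add [ywbrp,qagz] -> 11 lines: wbyrp ctbq hyqoh uedbc ywbrp qagz egvvd lnm auim tyb prdh
Hunk 3: at line 5 remove [qagz,egvvd] add [atix,frtbm] -> 11 lines: wbyrp ctbq hyqoh uedbc ywbrp atix frtbm lnm auim tyb prdh
Hunk 4: at line 5 remove [frtbm,lnm] add [uhobq,hxarh,qgzhh] -> 12 lines: wbyrp ctbq hyqoh uedbc ywbrp atix uhobq hxarh qgzhh auim tyb prdh
Hunk 5: at line 1 remove [hyqoh] add [muq,jiiuq] -> 13 lines: wbyrp ctbq muq jiiuq uedbc ywbrp atix uhobq hxarh qgzhh auim tyb prdh

Answer: wbyrp
ctbq
muq
jiiuq
uedbc
ywbrp
atix
uhobq
hxarh
qgzhh
auim
tyb
prdh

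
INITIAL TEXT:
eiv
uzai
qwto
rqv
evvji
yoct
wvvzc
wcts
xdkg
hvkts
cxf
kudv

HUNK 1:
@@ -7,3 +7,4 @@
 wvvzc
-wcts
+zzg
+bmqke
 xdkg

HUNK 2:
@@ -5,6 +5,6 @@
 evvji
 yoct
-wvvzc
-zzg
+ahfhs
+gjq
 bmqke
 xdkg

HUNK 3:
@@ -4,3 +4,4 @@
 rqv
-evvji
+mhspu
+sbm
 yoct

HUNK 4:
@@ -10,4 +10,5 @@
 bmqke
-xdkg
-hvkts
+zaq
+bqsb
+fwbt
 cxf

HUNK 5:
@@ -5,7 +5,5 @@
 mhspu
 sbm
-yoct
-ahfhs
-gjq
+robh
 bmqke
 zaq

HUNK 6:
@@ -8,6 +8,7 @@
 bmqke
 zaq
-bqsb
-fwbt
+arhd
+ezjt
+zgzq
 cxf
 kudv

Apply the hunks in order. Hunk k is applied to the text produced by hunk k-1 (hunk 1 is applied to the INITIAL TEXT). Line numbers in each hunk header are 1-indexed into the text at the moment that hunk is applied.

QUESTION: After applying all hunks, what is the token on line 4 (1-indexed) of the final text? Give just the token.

Answer: rqv

Derivation:
Hunk 1: at line 7 remove [wcts] add [zzg,bmqke] -> 13 lines: eiv uzai qwto rqv evvji yoct wvvzc zzg bmqke xdkg hvkts cxf kudv
Hunk 2: at line 5 remove [wvvzc,zzg] add [ahfhs,gjq] -> 13 lines: eiv uzai qwto rqv evvji yoct ahfhs gjq bmqke xdkg hvkts cxf kudv
Hunk 3: at line 4 remove [evvji] add [mhspu,sbm] -> 14 lines: eiv uzai qwto rqv mhspu sbm yoct ahfhs gjq bmqke xdkg hvkts cxf kudv
Hunk 4: at line 10 remove [xdkg,hvkts] add [zaq,bqsb,fwbt] -> 15 lines: eiv uzai qwto rqv mhspu sbm yoct ahfhs gjq bmqke zaq bqsb fwbt cxf kudv
Hunk 5: at line 5 remove [yoct,ahfhs,gjq] add [robh] -> 13 lines: eiv uzai qwto rqv mhspu sbm robh bmqke zaq bqsb fwbt cxf kudv
Hunk 6: at line 8 remove [bqsb,fwbt] add [arhd,ezjt,zgzq] -> 14 lines: eiv uzai qwto rqv mhspu sbm robh bmqke zaq arhd ezjt zgzq cxf kudv
Final line 4: rqv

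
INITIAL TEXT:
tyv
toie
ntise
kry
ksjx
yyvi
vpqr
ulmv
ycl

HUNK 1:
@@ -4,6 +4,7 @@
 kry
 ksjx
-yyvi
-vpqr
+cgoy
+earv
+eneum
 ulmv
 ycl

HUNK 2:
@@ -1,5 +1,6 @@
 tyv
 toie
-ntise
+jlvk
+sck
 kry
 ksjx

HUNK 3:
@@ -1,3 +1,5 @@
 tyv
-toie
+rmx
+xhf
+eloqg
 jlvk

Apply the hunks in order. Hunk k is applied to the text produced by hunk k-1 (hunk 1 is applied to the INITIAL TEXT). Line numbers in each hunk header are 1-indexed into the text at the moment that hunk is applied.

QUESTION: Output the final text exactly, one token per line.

Hunk 1: at line 4 remove [yyvi,vpqr] add [cgoy,earv,eneum] -> 10 lines: tyv toie ntise kry ksjx cgoy earv eneum ulmv ycl
Hunk 2: at line 1 remove [ntise] add [jlvk,sck] -> 11 lines: tyv toie jlvk sck kry ksjx cgoy earv eneum ulmv ycl
Hunk 3: at line 1 remove [toie] add [rmx,xhf,eloqg] -> 13 lines: tyv rmx xhf eloqg jlvk sck kry ksjx cgoy earv eneum ulmv ycl

Answer: tyv
rmx
xhf
eloqg
jlvk
sck
kry
ksjx
cgoy
earv
eneum
ulmv
ycl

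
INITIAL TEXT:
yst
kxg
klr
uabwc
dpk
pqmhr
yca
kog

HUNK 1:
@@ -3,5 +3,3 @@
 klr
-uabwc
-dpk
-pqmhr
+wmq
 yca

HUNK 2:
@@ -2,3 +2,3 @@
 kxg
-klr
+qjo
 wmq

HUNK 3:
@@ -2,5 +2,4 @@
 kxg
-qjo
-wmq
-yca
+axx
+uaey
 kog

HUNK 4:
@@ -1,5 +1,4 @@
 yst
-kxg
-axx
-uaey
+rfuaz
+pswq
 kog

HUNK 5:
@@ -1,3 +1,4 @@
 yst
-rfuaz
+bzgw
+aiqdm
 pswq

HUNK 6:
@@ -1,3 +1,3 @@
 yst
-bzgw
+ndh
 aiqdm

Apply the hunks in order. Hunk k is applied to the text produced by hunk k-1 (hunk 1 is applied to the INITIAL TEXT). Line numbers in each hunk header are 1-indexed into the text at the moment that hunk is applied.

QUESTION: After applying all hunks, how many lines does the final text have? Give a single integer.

Hunk 1: at line 3 remove [uabwc,dpk,pqmhr] add [wmq] -> 6 lines: yst kxg klr wmq yca kog
Hunk 2: at line 2 remove [klr] add [qjo] -> 6 lines: yst kxg qjo wmq yca kog
Hunk 3: at line 2 remove [qjo,wmq,yca] add [axx,uaey] -> 5 lines: yst kxg axx uaey kog
Hunk 4: at line 1 remove [kxg,axx,uaey] add [rfuaz,pswq] -> 4 lines: yst rfuaz pswq kog
Hunk 5: at line 1 remove [rfuaz] add [bzgw,aiqdm] -> 5 lines: yst bzgw aiqdm pswq kog
Hunk 6: at line 1 remove [bzgw] add [ndh] -> 5 lines: yst ndh aiqdm pswq kog
Final line count: 5

Answer: 5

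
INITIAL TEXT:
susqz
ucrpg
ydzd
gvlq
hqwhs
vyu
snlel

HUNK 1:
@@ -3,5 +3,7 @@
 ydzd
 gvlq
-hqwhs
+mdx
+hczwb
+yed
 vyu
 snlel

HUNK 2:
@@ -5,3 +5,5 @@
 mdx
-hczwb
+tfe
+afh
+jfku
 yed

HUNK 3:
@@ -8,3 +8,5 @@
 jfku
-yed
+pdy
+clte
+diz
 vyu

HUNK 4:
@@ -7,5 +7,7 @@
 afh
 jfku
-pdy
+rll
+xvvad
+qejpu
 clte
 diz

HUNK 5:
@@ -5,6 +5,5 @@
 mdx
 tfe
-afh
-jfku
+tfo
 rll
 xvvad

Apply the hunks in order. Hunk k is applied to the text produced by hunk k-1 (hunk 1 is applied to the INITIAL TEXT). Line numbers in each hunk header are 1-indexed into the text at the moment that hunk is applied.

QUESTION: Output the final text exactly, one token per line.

Hunk 1: at line 3 remove [hqwhs] add [mdx,hczwb,yed] -> 9 lines: susqz ucrpg ydzd gvlq mdx hczwb yed vyu snlel
Hunk 2: at line 5 remove [hczwb] add [tfe,afh,jfku] -> 11 lines: susqz ucrpg ydzd gvlq mdx tfe afh jfku yed vyu snlel
Hunk 3: at line 8 remove [yed] add [pdy,clte,diz] -> 13 lines: susqz ucrpg ydzd gvlq mdx tfe afh jfku pdy clte diz vyu snlel
Hunk 4: at line 7 remove [pdy] add [rll,xvvad,qejpu] -> 15 lines: susqz ucrpg ydzd gvlq mdx tfe afh jfku rll xvvad qejpu clte diz vyu snlel
Hunk 5: at line 5 remove [afh,jfku] add [tfo] -> 14 lines: susqz ucrpg ydzd gvlq mdx tfe tfo rll xvvad qejpu clte diz vyu snlel

Answer: susqz
ucrpg
ydzd
gvlq
mdx
tfe
tfo
rll
xvvad
qejpu
clte
diz
vyu
snlel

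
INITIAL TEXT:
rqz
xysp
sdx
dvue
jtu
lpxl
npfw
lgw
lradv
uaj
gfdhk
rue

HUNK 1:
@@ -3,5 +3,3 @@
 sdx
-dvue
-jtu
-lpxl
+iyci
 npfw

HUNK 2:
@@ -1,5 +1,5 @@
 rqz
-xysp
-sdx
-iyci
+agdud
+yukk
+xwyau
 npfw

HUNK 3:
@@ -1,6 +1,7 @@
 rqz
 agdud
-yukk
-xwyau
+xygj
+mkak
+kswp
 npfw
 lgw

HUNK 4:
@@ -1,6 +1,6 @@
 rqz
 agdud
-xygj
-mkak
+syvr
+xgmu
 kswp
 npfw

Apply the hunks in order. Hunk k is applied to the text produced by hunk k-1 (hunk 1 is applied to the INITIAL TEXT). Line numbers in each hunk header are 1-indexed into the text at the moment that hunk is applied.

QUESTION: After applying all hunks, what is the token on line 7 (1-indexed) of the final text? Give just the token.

Hunk 1: at line 3 remove [dvue,jtu,lpxl] add [iyci] -> 10 lines: rqz xysp sdx iyci npfw lgw lradv uaj gfdhk rue
Hunk 2: at line 1 remove [xysp,sdx,iyci] add [agdud,yukk,xwyau] -> 10 lines: rqz agdud yukk xwyau npfw lgw lradv uaj gfdhk rue
Hunk 3: at line 1 remove [yukk,xwyau] add [xygj,mkak,kswp] -> 11 lines: rqz agdud xygj mkak kswp npfw lgw lradv uaj gfdhk rue
Hunk 4: at line 1 remove [xygj,mkak] add [syvr,xgmu] -> 11 lines: rqz agdud syvr xgmu kswp npfw lgw lradv uaj gfdhk rue
Final line 7: lgw

Answer: lgw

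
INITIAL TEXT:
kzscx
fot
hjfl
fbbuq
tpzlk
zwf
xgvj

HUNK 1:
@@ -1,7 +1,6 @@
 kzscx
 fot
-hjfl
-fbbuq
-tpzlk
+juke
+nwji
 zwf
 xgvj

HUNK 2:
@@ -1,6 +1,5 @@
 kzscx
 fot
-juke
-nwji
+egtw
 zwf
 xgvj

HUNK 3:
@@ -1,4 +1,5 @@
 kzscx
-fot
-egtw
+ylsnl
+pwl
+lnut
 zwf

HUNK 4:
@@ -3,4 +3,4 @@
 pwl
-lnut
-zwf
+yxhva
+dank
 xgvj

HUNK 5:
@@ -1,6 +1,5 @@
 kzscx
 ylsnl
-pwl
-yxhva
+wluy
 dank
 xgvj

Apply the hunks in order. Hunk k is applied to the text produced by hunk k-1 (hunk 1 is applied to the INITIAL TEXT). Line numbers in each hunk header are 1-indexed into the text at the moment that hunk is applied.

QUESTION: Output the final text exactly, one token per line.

Hunk 1: at line 1 remove [hjfl,fbbuq,tpzlk] add [juke,nwji] -> 6 lines: kzscx fot juke nwji zwf xgvj
Hunk 2: at line 1 remove [juke,nwji] add [egtw] -> 5 lines: kzscx fot egtw zwf xgvj
Hunk 3: at line 1 remove [fot,egtw] add [ylsnl,pwl,lnut] -> 6 lines: kzscx ylsnl pwl lnut zwf xgvj
Hunk 4: at line 3 remove [lnut,zwf] add [yxhva,dank] -> 6 lines: kzscx ylsnl pwl yxhva dank xgvj
Hunk 5: at line 1 remove [pwl,yxhva] add [wluy] -> 5 lines: kzscx ylsnl wluy dank xgvj

Answer: kzscx
ylsnl
wluy
dank
xgvj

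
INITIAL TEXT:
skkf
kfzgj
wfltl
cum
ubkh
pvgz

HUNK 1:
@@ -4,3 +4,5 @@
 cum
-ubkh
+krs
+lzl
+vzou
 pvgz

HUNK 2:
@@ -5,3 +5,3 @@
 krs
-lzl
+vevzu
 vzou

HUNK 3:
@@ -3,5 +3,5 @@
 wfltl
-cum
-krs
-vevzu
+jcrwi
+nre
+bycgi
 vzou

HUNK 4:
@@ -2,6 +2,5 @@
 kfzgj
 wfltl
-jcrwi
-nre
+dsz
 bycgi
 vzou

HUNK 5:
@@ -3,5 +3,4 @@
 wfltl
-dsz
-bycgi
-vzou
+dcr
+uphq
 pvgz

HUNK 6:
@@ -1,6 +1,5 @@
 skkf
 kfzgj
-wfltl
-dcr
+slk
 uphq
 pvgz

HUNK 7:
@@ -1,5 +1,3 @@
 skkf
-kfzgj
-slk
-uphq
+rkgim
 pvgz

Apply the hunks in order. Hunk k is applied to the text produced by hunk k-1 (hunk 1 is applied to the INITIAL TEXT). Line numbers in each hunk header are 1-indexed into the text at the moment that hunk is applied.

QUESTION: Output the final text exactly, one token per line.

Hunk 1: at line 4 remove [ubkh] add [krs,lzl,vzou] -> 8 lines: skkf kfzgj wfltl cum krs lzl vzou pvgz
Hunk 2: at line 5 remove [lzl] add [vevzu] -> 8 lines: skkf kfzgj wfltl cum krs vevzu vzou pvgz
Hunk 3: at line 3 remove [cum,krs,vevzu] add [jcrwi,nre,bycgi] -> 8 lines: skkf kfzgj wfltl jcrwi nre bycgi vzou pvgz
Hunk 4: at line 2 remove [jcrwi,nre] add [dsz] -> 7 lines: skkf kfzgj wfltl dsz bycgi vzou pvgz
Hunk 5: at line 3 remove [dsz,bycgi,vzou] add [dcr,uphq] -> 6 lines: skkf kfzgj wfltl dcr uphq pvgz
Hunk 6: at line 1 remove [wfltl,dcr] add [slk] -> 5 lines: skkf kfzgj slk uphq pvgz
Hunk 7: at line 1 remove [kfzgj,slk,uphq] add [rkgim] -> 3 lines: skkf rkgim pvgz

Answer: skkf
rkgim
pvgz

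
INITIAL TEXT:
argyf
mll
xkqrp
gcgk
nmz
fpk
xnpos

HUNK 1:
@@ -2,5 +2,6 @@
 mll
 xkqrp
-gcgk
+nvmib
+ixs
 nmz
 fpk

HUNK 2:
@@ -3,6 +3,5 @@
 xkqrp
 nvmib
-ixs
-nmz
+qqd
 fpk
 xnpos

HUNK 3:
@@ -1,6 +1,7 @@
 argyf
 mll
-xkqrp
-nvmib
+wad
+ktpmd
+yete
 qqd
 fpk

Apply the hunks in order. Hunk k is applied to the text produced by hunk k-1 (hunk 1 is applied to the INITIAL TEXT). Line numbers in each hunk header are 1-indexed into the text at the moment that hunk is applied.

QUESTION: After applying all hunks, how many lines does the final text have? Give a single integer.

Answer: 8

Derivation:
Hunk 1: at line 2 remove [gcgk] add [nvmib,ixs] -> 8 lines: argyf mll xkqrp nvmib ixs nmz fpk xnpos
Hunk 2: at line 3 remove [ixs,nmz] add [qqd] -> 7 lines: argyf mll xkqrp nvmib qqd fpk xnpos
Hunk 3: at line 1 remove [xkqrp,nvmib] add [wad,ktpmd,yete] -> 8 lines: argyf mll wad ktpmd yete qqd fpk xnpos
Final line count: 8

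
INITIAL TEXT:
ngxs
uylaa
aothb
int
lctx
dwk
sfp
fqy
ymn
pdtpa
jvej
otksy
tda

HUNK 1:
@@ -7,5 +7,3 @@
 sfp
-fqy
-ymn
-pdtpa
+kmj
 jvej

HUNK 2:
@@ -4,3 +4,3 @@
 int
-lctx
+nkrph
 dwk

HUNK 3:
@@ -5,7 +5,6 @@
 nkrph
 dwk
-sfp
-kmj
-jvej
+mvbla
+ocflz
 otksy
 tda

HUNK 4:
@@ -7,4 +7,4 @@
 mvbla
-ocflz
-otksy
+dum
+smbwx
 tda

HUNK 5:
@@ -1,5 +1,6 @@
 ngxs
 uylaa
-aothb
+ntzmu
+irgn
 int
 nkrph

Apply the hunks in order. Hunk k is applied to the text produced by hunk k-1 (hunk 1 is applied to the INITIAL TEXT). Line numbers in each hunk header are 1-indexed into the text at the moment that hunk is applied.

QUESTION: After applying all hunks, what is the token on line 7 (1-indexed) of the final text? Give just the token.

Answer: dwk

Derivation:
Hunk 1: at line 7 remove [fqy,ymn,pdtpa] add [kmj] -> 11 lines: ngxs uylaa aothb int lctx dwk sfp kmj jvej otksy tda
Hunk 2: at line 4 remove [lctx] add [nkrph] -> 11 lines: ngxs uylaa aothb int nkrph dwk sfp kmj jvej otksy tda
Hunk 3: at line 5 remove [sfp,kmj,jvej] add [mvbla,ocflz] -> 10 lines: ngxs uylaa aothb int nkrph dwk mvbla ocflz otksy tda
Hunk 4: at line 7 remove [ocflz,otksy] add [dum,smbwx] -> 10 lines: ngxs uylaa aothb int nkrph dwk mvbla dum smbwx tda
Hunk 5: at line 1 remove [aothb] add [ntzmu,irgn] -> 11 lines: ngxs uylaa ntzmu irgn int nkrph dwk mvbla dum smbwx tda
Final line 7: dwk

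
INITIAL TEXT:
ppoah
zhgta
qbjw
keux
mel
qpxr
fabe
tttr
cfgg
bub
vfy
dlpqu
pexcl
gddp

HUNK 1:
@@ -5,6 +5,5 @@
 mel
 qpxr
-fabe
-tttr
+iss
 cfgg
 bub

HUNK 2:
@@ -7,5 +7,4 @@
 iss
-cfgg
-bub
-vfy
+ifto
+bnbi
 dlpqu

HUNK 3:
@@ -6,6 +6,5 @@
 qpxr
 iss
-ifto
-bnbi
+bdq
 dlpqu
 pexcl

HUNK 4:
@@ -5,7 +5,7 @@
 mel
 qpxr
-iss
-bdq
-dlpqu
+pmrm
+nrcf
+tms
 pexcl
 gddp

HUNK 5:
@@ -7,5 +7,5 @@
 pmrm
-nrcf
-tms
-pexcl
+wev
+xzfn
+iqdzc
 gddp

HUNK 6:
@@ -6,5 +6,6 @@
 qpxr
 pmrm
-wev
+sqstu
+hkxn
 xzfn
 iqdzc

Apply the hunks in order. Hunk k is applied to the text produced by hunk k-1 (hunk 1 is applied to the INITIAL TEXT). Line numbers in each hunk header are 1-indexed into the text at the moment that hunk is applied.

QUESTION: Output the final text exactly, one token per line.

Answer: ppoah
zhgta
qbjw
keux
mel
qpxr
pmrm
sqstu
hkxn
xzfn
iqdzc
gddp

Derivation:
Hunk 1: at line 5 remove [fabe,tttr] add [iss] -> 13 lines: ppoah zhgta qbjw keux mel qpxr iss cfgg bub vfy dlpqu pexcl gddp
Hunk 2: at line 7 remove [cfgg,bub,vfy] add [ifto,bnbi] -> 12 lines: ppoah zhgta qbjw keux mel qpxr iss ifto bnbi dlpqu pexcl gddp
Hunk 3: at line 6 remove [ifto,bnbi] add [bdq] -> 11 lines: ppoah zhgta qbjw keux mel qpxr iss bdq dlpqu pexcl gddp
Hunk 4: at line 5 remove [iss,bdq,dlpqu] add [pmrm,nrcf,tms] -> 11 lines: ppoah zhgta qbjw keux mel qpxr pmrm nrcf tms pexcl gddp
Hunk 5: at line 7 remove [nrcf,tms,pexcl] add [wev,xzfn,iqdzc] -> 11 lines: ppoah zhgta qbjw keux mel qpxr pmrm wev xzfn iqdzc gddp
Hunk 6: at line 6 remove [wev] add [sqstu,hkxn] -> 12 lines: ppoah zhgta qbjw keux mel qpxr pmrm sqstu hkxn xzfn iqdzc gddp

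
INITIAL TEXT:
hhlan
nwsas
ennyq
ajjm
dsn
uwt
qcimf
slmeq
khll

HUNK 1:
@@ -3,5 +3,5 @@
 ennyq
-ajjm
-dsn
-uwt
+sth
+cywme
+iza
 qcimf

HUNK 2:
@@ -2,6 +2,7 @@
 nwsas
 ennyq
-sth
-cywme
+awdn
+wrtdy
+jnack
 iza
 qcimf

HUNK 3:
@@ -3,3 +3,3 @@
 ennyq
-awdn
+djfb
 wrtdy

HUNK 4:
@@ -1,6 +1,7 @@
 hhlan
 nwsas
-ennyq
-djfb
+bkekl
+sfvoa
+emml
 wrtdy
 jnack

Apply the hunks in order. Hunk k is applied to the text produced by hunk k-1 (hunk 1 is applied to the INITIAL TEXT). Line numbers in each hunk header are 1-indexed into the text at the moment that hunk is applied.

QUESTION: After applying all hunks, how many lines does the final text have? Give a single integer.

Answer: 11

Derivation:
Hunk 1: at line 3 remove [ajjm,dsn,uwt] add [sth,cywme,iza] -> 9 lines: hhlan nwsas ennyq sth cywme iza qcimf slmeq khll
Hunk 2: at line 2 remove [sth,cywme] add [awdn,wrtdy,jnack] -> 10 lines: hhlan nwsas ennyq awdn wrtdy jnack iza qcimf slmeq khll
Hunk 3: at line 3 remove [awdn] add [djfb] -> 10 lines: hhlan nwsas ennyq djfb wrtdy jnack iza qcimf slmeq khll
Hunk 4: at line 1 remove [ennyq,djfb] add [bkekl,sfvoa,emml] -> 11 lines: hhlan nwsas bkekl sfvoa emml wrtdy jnack iza qcimf slmeq khll
Final line count: 11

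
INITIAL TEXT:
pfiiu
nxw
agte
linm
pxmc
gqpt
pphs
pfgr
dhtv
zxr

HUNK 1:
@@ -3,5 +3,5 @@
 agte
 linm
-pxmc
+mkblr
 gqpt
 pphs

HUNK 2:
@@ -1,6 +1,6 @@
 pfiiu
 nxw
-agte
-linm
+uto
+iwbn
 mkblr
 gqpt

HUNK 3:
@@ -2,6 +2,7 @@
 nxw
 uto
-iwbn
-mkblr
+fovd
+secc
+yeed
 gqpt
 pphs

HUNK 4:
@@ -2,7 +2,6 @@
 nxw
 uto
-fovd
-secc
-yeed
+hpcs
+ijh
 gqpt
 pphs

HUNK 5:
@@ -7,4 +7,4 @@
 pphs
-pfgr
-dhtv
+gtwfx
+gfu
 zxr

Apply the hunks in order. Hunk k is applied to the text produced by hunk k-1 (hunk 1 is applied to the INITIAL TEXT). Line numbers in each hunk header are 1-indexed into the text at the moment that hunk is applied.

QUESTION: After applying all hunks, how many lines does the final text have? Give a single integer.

Hunk 1: at line 3 remove [pxmc] add [mkblr] -> 10 lines: pfiiu nxw agte linm mkblr gqpt pphs pfgr dhtv zxr
Hunk 2: at line 1 remove [agte,linm] add [uto,iwbn] -> 10 lines: pfiiu nxw uto iwbn mkblr gqpt pphs pfgr dhtv zxr
Hunk 3: at line 2 remove [iwbn,mkblr] add [fovd,secc,yeed] -> 11 lines: pfiiu nxw uto fovd secc yeed gqpt pphs pfgr dhtv zxr
Hunk 4: at line 2 remove [fovd,secc,yeed] add [hpcs,ijh] -> 10 lines: pfiiu nxw uto hpcs ijh gqpt pphs pfgr dhtv zxr
Hunk 5: at line 7 remove [pfgr,dhtv] add [gtwfx,gfu] -> 10 lines: pfiiu nxw uto hpcs ijh gqpt pphs gtwfx gfu zxr
Final line count: 10

Answer: 10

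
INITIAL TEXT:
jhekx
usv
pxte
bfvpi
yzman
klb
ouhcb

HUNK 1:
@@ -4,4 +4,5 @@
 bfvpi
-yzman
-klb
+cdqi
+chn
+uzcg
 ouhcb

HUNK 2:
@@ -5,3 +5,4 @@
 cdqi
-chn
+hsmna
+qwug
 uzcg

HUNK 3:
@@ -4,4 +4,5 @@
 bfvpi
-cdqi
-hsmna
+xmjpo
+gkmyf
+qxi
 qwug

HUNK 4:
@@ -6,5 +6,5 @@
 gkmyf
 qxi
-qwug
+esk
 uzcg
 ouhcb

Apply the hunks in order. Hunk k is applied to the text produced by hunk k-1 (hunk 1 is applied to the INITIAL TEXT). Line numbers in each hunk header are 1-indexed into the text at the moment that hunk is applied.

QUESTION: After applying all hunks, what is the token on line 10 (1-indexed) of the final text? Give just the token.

Hunk 1: at line 4 remove [yzman,klb] add [cdqi,chn,uzcg] -> 8 lines: jhekx usv pxte bfvpi cdqi chn uzcg ouhcb
Hunk 2: at line 5 remove [chn] add [hsmna,qwug] -> 9 lines: jhekx usv pxte bfvpi cdqi hsmna qwug uzcg ouhcb
Hunk 3: at line 4 remove [cdqi,hsmna] add [xmjpo,gkmyf,qxi] -> 10 lines: jhekx usv pxte bfvpi xmjpo gkmyf qxi qwug uzcg ouhcb
Hunk 4: at line 6 remove [qwug] add [esk] -> 10 lines: jhekx usv pxte bfvpi xmjpo gkmyf qxi esk uzcg ouhcb
Final line 10: ouhcb

Answer: ouhcb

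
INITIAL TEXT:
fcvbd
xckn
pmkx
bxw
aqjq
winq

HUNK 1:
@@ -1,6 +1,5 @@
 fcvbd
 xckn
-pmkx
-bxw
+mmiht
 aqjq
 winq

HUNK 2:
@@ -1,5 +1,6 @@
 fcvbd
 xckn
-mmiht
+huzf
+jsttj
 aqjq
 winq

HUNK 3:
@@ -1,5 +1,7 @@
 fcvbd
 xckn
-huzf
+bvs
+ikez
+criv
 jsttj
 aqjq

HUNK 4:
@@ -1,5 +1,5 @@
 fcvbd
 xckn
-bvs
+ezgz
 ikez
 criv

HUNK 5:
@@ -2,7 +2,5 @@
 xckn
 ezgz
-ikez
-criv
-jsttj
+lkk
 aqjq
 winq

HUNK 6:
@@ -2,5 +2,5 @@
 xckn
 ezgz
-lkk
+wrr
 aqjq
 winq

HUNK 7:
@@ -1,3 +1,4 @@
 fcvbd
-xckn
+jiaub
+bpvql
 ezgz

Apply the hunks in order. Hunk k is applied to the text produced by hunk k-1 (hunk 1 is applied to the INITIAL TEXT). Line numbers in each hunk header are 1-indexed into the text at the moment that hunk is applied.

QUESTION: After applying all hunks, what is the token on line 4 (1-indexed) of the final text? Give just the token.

Answer: ezgz

Derivation:
Hunk 1: at line 1 remove [pmkx,bxw] add [mmiht] -> 5 lines: fcvbd xckn mmiht aqjq winq
Hunk 2: at line 1 remove [mmiht] add [huzf,jsttj] -> 6 lines: fcvbd xckn huzf jsttj aqjq winq
Hunk 3: at line 1 remove [huzf] add [bvs,ikez,criv] -> 8 lines: fcvbd xckn bvs ikez criv jsttj aqjq winq
Hunk 4: at line 1 remove [bvs] add [ezgz] -> 8 lines: fcvbd xckn ezgz ikez criv jsttj aqjq winq
Hunk 5: at line 2 remove [ikez,criv,jsttj] add [lkk] -> 6 lines: fcvbd xckn ezgz lkk aqjq winq
Hunk 6: at line 2 remove [lkk] add [wrr] -> 6 lines: fcvbd xckn ezgz wrr aqjq winq
Hunk 7: at line 1 remove [xckn] add [jiaub,bpvql] -> 7 lines: fcvbd jiaub bpvql ezgz wrr aqjq winq
Final line 4: ezgz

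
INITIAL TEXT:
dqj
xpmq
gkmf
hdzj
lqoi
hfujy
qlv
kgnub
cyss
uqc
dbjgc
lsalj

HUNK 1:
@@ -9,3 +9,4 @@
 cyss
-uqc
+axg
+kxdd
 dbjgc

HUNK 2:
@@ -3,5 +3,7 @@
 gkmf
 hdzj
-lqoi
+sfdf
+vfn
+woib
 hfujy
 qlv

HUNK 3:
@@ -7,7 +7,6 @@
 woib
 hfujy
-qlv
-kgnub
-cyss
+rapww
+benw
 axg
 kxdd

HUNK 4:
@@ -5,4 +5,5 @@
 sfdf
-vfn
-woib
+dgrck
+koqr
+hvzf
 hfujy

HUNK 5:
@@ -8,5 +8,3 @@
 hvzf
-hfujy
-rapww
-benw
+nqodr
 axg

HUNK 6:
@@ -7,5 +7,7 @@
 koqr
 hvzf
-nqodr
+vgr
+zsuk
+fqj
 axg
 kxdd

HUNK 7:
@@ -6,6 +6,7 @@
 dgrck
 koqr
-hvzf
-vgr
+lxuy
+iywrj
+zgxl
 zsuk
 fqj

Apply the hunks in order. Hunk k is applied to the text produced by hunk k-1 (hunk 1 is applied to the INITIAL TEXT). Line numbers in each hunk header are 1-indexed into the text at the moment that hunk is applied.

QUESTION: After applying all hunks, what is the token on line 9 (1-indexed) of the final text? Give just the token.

Hunk 1: at line 9 remove [uqc] add [axg,kxdd] -> 13 lines: dqj xpmq gkmf hdzj lqoi hfujy qlv kgnub cyss axg kxdd dbjgc lsalj
Hunk 2: at line 3 remove [lqoi] add [sfdf,vfn,woib] -> 15 lines: dqj xpmq gkmf hdzj sfdf vfn woib hfujy qlv kgnub cyss axg kxdd dbjgc lsalj
Hunk 3: at line 7 remove [qlv,kgnub,cyss] add [rapww,benw] -> 14 lines: dqj xpmq gkmf hdzj sfdf vfn woib hfujy rapww benw axg kxdd dbjgc lsalj
Hunk 4: at line 5 remove [vfn,woib] add [dgrck,koqr,hvzf] -> 15 lines: dqj xpmq gkmf hdzj sfdf dgrck koqr hvzf hfujy rapww benw axg kxdd dbjgc lsalj
Hunk 5: at line 8 remove [hfujy,rapww,benw] add [nqodr] -> 13 lines: dqj xpmq gkmf hdzj sfdf dgrck koqr hvzf nqodr axg kxdd dbjgc lsalj
Hunk 6: at line 7 remove [nqodr] add [vgr,zsuk,fqj] -> 15 lines: dqj xpmq gkmf hdzj sfdf dgrck koqr hvzf vgr zsuk fqj axg kxdd dbjgc lsalj
Hunk 7: at line 6 remove [hvzf,vgr] add [lxuy,iywrj,zgxl] -> 16 lines: dqj xpmq gkmf hdzj sfdf dgrck koqr lxuy iywrj zgxl zsuk fqj axg kxdd dbjgc lsalj
Final line 9: iywrj

Answer: iywrj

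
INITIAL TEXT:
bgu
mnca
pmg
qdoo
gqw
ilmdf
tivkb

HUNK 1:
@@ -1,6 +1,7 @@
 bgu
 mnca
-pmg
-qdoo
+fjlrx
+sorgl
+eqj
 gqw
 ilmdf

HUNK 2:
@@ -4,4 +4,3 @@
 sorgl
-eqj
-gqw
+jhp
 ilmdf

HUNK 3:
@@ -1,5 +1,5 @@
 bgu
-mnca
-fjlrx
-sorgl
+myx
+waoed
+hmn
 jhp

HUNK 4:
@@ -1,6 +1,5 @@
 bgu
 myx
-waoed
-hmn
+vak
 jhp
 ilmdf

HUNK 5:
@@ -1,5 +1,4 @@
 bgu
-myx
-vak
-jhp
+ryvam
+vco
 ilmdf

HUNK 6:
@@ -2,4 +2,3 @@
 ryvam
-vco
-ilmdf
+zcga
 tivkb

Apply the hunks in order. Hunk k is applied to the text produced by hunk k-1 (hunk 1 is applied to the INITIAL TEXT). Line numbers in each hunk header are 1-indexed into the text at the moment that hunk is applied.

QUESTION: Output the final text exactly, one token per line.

Answer: bgu
ryvam
zcga
tivkb

Derivation:
Hunk 1: at line 1 remove [pmg,qdoo] add [fjlrx,sorgl,eqj] -> 8 lines: bgu mnca fjlrx sorgl eqj gqw ilmdf tivkb
Hunk 2: at line 4 remove [eqj,gqw] add [jhp] -> 7 lines: bgu mnca fjlrx sorgl jhp ilmdf tivkb
Hunk 3: at line 1 remove [mnca,fjlrx,sorgl] add [myx,waoed,hmn] -> 7 lines: bgu myx waoed hmn jhp ilmdf tivkb
Hunk 4: at line 1 remove [waoed,hmn] add [vak] -> 6 lines: bgu myx vak jhp ilmdf tivkb
Hunk 5: at line 1 remove [myx,vak,jhp] add [ryvam,vco] -> 5 lines: bgu ryvam vco ilmdf tivkb
Hunk 6: at line 2 remove [vco,ilmdf] add [zcga] -> 4 lines: bgu ryvam zcga tivkb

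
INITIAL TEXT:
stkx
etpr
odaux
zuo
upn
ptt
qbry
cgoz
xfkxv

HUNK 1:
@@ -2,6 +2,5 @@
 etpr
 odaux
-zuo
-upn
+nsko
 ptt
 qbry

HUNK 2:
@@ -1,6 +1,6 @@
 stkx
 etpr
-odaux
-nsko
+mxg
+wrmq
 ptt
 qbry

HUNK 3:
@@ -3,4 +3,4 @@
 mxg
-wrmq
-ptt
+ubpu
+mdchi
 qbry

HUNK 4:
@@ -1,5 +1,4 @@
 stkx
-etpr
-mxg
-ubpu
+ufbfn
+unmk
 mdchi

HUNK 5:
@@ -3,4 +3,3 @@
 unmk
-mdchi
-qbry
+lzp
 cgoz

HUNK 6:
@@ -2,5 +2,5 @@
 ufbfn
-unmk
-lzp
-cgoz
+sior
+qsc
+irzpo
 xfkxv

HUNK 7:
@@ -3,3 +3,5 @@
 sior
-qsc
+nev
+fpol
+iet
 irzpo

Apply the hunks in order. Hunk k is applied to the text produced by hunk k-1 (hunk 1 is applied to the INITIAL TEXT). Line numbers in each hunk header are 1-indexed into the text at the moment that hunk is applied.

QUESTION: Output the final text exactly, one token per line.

Answer: stkx
ufbfn
sior
nev
fpol
iet
irzpo
xfkxv

Derivation:
Hunk 1: at line 2 remove [zuo,upn] add [nsko] -> 8 lines: stkx etpr odaux nsko ptt qbry cgoz xfkxv
Hunk 2: at line 1 remove [odaux,nsko] add [mxg,wrmq] -> 8 lines: stkx etpr mxg wrmq ptt qbry cgoz xfkxv
Hunk 3: at line 3 remove [wrmq,ptt] add [ubpu,mdchi] -> 8 lines: stkx etpr mxg ubpu mdchi qbry cgoz xfkxv
Hunk 4: at line 1 remove [etpr,mxg,ubpu] add [ufbfn,unmk] -> 7 lines: stkx ufbfn unmk mdchi qbry cgoz xfkxv
Hunk 5: at line 3 remove [mdchi,qbry] add [lzp] -> 6 lines: stkx ufbfn unmk lzp cgoz xfkxv
Hunk 6: at line 2 remove [unmk,lzp,cgoz] add [sior,qsc,irzpo] -> 6 lines: stkx ufbfn sior qsc irzpo xfkxv
Hunk 7: at line 3 remove [qsc] add [nev,fpol,iet] -> 8 lines: stkx ufbfn sior nev fpol iet irzpo xfkxv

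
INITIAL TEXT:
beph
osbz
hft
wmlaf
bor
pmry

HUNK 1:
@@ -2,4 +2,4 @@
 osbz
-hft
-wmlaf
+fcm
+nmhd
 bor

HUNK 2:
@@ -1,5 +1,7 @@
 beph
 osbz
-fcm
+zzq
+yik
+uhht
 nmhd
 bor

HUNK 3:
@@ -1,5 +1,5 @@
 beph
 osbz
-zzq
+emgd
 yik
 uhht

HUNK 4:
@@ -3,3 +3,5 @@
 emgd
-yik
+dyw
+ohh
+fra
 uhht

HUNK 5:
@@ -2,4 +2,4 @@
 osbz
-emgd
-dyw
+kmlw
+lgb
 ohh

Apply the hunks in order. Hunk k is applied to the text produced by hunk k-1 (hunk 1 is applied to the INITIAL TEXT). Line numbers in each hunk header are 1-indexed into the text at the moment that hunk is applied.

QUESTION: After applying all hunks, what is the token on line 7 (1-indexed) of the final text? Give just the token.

Hunk 1: at line 2 remove [hft,wmlaf] add [fcm,nmhd] -> 6 lines: beph osbz fcm nmhd bor pmry
Hunk 2: at line 1 remove [fcm] add [zzq,yik,uhht] -> 8 lines: beph osbz zzq yik uhht nmhd bor pmry
Hunk 3: at line 1 remove [zzq] add [emgd] -> 8 lines: beph osbz emgd yik uhht nmhd bor pmry
Hunk 4: at line 3 remove [yik] add [dyw,ohh,fra] -> 10 lines: beph osbz emgd dyw ohh fra uhht nmhd bor pmry
Hunk 5: at line 2 remove [emgd,dyw] add [kmlw,lgb] -> 10 lines: beph osbz kmlw lgb ohh fra uhht nmhd bor pmry
Final line 7: uhht

Answer: uhht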